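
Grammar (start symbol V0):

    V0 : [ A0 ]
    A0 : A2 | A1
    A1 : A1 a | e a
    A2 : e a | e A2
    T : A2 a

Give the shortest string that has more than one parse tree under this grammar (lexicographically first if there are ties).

[ e a ]

length 4: [ e a ] has 2 parse trees

Two derivations of [ e a ]:
  V0 ⇒ [ A0 ] ⇒ [ A2 ] ⇒ [ e a ]
  V0 ⇒ [ A0 ] ⇒ [ A1 ] ⇒ [ e a ]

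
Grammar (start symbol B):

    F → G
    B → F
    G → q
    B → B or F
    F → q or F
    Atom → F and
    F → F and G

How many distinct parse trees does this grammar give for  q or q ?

Parse trees for q or q:
  [B [F q or [F [G q]]]]
  [B [B [F [G q]]] or [F [G q]]]

2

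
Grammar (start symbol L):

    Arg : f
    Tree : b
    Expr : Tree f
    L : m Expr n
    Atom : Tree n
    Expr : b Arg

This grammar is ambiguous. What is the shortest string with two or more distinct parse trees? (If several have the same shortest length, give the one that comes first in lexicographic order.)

m b f n

length 4: m b f n has 2 parse trees

Two derivations of m b f n:
  L ⇒ m Expr n ⇒ m Tree f n ⇒ m b f n
  L ⇒ m Expr n ⇒ m b Arg n ⇒ m b f n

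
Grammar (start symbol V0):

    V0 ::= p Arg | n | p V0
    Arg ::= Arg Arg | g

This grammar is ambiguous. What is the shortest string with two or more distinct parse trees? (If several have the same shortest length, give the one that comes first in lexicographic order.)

p g g g

length 1: no string has ≥2 trees
length 2: no string has ≥2 trees
length 3: no string has ≥2 trees
length 4: p g g g has 2 parse trees

Two derivations of p g g g:
  V0 ⇒ p Arg ⇒ p Arg Arg ⇒ p Arg Arg Arg ⇒ p g Arg Arg ⇒ p g g Arg ⇒ p g g g
  V0 ⇒ p Arg ⇒ p Arg Arg ⇒ p g Arg ⇒ p g Arg Arg ⇒ p g g Arg ⇒ p g g g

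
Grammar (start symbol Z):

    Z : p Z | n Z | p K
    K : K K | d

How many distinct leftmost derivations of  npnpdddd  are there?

Parse trees for npnpdddd:
  [Z n [Z p [Z n [Z p [K [K d] [K [K d] [K [K d] [K d]]]]]]]]
  [Z n [Z p [Z n [Z p [K [K d] [K [K [K d] [K d]] [K d]]]]]]]
  [Z n [Z p [Z n [Z p [K [K [K d] [K d]] [K [K d] [K d]]]]]]]
  [Z n [Z p [Z n [Z p [K [K [K d] [K [K d] [K d]]] [K d]]]]]]
  [Z n [Z p [Z n [Z p [K [K [K [K d] [K d]] [K d]] [K d]]]]]]

5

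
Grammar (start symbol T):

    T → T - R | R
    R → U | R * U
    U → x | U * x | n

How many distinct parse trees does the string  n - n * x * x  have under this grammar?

Parse trees for n - n * x * x:
  [T [T [R [U n]]] - [R [U [U [U n] * x] * x]]]
  [T [T [R [U n]]] - [R [R [U n]] * [U [U x] * x]]]
  [T [T [R [U n]]] - [R [R [U [U n] * x]] * [U x]]]
  [T [T [R [U n]]] - [R [R [R [U n]] * [U x]] * [U x]]]

4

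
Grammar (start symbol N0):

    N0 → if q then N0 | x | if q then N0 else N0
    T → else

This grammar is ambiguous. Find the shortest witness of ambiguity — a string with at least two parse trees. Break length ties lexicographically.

length 1: no string has ≥2 trees
length 4: no string has ≥2 trees
length 6: no string has ≥2 trees
length 7: no string has ≥2 trees
length 9: if q then if q then x else x has 2 parse trees

Two derivations of if q then if q then x else x:
  N0 ⇒ if q then N0 ⇒ if q then if q then N0 else N0 ⇒ if q then if q then x else N0 ⇒ if q then if q then x else x
  N0 ⇒ if q then N0 else N0 ⇒ if q then if q then N0 else N0 ⇒ if q then if q then x else N0 ⇒ if q then if q then x else x

if q then if q then x else x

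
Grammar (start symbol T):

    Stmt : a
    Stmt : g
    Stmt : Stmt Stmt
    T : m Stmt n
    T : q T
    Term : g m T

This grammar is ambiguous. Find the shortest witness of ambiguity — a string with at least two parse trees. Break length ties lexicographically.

m a a a n

length 3: no string has ≥2 trees
length 4: no string has ≥2 trees
length 5: m a a a n has 2 parse trees

Two derivations of m a a a n:
  T ⇒ m Stmt n ⇒ m Stmt Stmt n ⇒ m a Stmt n ⇒ m a Stmt Stmt n ⇒ m a a Stmt n ⇒ m a a a n
  T ⇒ m Stmt n ⇒ m Stmt Stmt n ⇒ m Stmt Stmt Stmt n ⇒ m a Stmt Stmt n ⇒ m a a Stmt n ⇒ m a a a n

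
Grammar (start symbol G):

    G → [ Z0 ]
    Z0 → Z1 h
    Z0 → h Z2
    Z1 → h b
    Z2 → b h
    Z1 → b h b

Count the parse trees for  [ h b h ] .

Parse trees for [ h b h ]:
  [G [ [Z0 [Z1 h b] h] ]]
  [G [ [Z0 h [Z2 b h]] ]]

2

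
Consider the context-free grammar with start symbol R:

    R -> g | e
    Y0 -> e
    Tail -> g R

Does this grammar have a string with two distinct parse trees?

Only R is reachable from R; ignoring the rest: The reachable rules are right-linear with at most one rule per (nonterminal, next-terminal) pair. Each input token forces the next rule, so parsing is deterministic.

Unambiguous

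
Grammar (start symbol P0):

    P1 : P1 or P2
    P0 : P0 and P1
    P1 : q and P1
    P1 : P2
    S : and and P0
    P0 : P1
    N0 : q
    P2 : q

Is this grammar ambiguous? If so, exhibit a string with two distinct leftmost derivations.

Ambiguous

Witness: q and q

Derivation 1: P0 ⇒ P0 and P1 ⇒ P1 and P1 ⇒ P2 and P1 ⇒ q and P1 ⇒ q and P2 ⇒ q and q
Derivation 2: P0 ⇒ P1 ⇒ q and P1 ⇒ q and P2 ⇒ q and q

Two distinct leftmost derivations for the same string.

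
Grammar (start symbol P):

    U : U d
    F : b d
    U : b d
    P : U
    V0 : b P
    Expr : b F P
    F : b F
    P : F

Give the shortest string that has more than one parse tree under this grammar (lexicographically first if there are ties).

b d

length 2: b d has 2 parse trees

Two derivations of b d:
  P ⇒ U ⇒ b d
  P ⇒ F ⇒ b d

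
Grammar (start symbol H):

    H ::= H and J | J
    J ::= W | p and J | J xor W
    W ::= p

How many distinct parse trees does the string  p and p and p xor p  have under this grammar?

7

Parse trees for p and p and p xor p:
  [H [H [J [W p]]] and [J p and [J [J [W p]] xor [W p]]]]
  [H [H [J [W p]]] and [J [J p and [J [W p]]] xor [W p]]]
  [H [H [H [J [W p]]] and [J [W p]]] and [J [J [W p]] xor [W p]]]
  [H [H [J p and [J [W p]]]] and [J [J [W p]] xor [W p]]]
  [H [J p and [J p and [J [J [W p]] xor [W p]]]]]
  [H [J p and [J [J p and [J [W p]]] xor [W p]]]]
  [H [J [J p and [J p and [J [W p]]]] xor [W p]]]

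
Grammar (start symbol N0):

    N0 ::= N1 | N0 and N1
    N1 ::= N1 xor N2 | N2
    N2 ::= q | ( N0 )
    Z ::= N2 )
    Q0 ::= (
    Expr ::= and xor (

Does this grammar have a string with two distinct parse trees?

Only N0, N1, N2 are reachable from N0; ignoring the rest: N0 → N0 and N1 | N1  ;  N1 → N1 xor N2 | N2  — a left-associative chain with N2 at the bottom. Each string factors uniquely by precedence.

Unambiguous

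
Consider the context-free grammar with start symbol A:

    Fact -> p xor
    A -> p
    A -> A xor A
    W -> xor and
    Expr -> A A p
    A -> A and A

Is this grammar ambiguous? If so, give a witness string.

Witness: p and p and p

Derivation 1: A ⇒ A and A ⇒ p and A ⇒ p and A and A ⇒ p and p and A ⇒ p and p and p
Derivation 2: A ⇒ A and A ⇒ A and A and A ⇒ p and A and A ⇒ p and p and A ⇒ p and p and p

Two distinct leftmost derivations for the same string.

Ambiguous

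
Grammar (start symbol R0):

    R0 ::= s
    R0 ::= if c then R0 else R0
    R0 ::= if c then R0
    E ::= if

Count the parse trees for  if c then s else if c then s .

1

Parse trees for if c then s else if c then s:
  [R0 if c then [R0 s] else [R0 if c then [R0 s]]]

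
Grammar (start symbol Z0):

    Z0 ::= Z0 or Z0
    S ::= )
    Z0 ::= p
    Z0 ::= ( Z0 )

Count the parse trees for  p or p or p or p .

5

Parse trees for p or p or p or p:
  [Z0 [Z0 p] or [Z0 [Z0 p] or [Z0 [Z0 p] or [Z0 p]]]]
  [Z0 [Z0 p] or [Z0 [Z0 [Z0 p] or [Z0 p]] or [Z0 p]]]
  [Z0 [Z0 [Z0 p] or [Z0 p]] or [Z0 [Z0 p] or [Z0 p]]]
  [Z0 [Z0 [Z0 p] or [Z0 [Z0 p] or [Z0 p]]] or [Z0 p]]
  [Z0 [Z0 [Z0 [Z0 p] or [Z0 p]] or [Z0 p]] or [Z0 p]]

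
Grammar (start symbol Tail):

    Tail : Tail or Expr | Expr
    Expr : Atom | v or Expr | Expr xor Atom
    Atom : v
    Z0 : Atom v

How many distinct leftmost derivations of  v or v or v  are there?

4

Parse trees for v or v or v:
  [Tail [Tail [Expr [Atom v]]] or [Expr v or [Expr [Atom v]]]]
  [Tail [Tail [Tail [Expr [Atom v]]] or [Expr [Atom v]]] or [Expr [Atom v]]]
  [Tail [Tail [Expr v or [Expr [Atom v]]]] or [Expr [Atom v]]]
  [Tail [Expr v or [Expr v or [Expr [Atom v]]]]]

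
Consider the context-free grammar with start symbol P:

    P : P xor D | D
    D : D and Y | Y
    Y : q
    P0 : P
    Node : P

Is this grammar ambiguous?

Only P, D, Y are reachable from P; ignoring the rest: This is a standard precedence ladder (P over D over Y), with each level left-recursive on its own operator ('xor' at P, 'and' at D). That structure is LR(1), hence unambiguous.

Unambiguous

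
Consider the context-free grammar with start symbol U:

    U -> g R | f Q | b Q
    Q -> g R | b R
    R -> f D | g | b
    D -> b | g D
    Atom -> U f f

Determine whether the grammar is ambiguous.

Only U, Q, R, D are reachable from U; ignoring the rest: Each reachable nonterminal has at most one production per leading terminal, and all productions are right-linear; the derivation is determined token-by-token.

Unambiguous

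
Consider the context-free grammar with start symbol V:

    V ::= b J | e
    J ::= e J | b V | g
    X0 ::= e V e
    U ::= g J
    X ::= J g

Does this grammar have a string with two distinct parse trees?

(X0, U, X are unreachable from V, so their rules don't affect L(V).) The reachable rules are right-linear with at most one rule per (nonterminal, next-terminal) pair. Each input token forces the next rule, so parsing is deterministic.

Unambiguous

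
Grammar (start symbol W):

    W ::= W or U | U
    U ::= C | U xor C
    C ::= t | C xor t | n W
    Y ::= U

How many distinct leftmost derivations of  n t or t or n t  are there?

3

Parse trees for n t or t or n t:
  [W [W [W [U [C n [W [U [C t]]]]]] or [U [C t]]] or [U [C n [W [U [C t]]]]]]
  [W [W [U [C n [W [W [U [C t]]] or [U [C t]]]]]] or [U [C n [W [U [C t]]]]]]
  [W [U [C n [W [W [W [U [C t]]] or [U [C t]]] or [U [C n [W [U [C t]]]]]]]]]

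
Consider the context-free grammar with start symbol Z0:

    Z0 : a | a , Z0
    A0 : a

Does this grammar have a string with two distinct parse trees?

(A0 is unreachable from Z0, so its rules don't affect L(Z0).) The reachable grammar is A → atom sep A | atom. Each atom is followed by either the separator (recurse) or end-of-string (stop) — no choice point.

Unambiguous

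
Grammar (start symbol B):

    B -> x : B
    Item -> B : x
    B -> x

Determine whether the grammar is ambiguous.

Unambiguous

Only B is reachable from B; ignoring the rest: The reachable grammar is A → atom sep A | atom. Each atom is followed by either the separator (recurse) or end-of-string (stop) — no choice point.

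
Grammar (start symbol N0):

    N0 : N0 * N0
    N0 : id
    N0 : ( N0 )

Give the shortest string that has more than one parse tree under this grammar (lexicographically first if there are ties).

id * id * id

length 1: no string has ≥2 trees
length 3: no string has ≥2 trees
length 5: id * id * id has 2 parse trees

Two derivations of id * id * id:
  N0 ⇒ N0 * N0 ⇒ N0 * N0 * N0 ⇒ id * N0 * N0 ⇒ id * id * N0 ⇒ id * id * id
  N0 ⇒ N0 * N0 ⇒ id * N0 ⇒ id * N0 * N0 ⇒ id * id * N0 ⇒ id * id * id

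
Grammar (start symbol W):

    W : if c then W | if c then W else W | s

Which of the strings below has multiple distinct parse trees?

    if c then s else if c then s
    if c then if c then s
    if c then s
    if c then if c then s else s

if c then if c then s else s

if c then s else if c then s: 1 tree
if c then if c then s: 1 tree
if c then s: 1 tree
if c then if c then s else s: 2 trees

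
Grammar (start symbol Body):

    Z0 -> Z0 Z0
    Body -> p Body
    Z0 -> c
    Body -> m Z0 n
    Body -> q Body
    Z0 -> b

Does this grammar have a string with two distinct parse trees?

Ambiguous

Witness: m b b b n

Derivation 1: Body ⇒ m Z0 n ⇒ m Z0 Z0 n ⇒ m Z0 Z0 Z0 n ⇒ m b Z0 Z0 n ⇒ m b b Z0 n ⇒ m b b b n
Derivation 2: Body ⇒ m Z0 n ⇒ m Z0 Z0 n ⇒ m b Z0 n ⇒ m b Z0 Z0 n ⇒ m b b Z0 n ⇒ m b b b n

Two distinct leftmost derivations for the same string.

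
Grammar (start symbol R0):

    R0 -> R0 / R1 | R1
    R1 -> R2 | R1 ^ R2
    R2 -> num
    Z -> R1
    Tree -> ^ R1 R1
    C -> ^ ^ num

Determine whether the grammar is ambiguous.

Only R0, R1, R2 are reachable from R0; ignoring the rest: The grammar is stratified — R0 handles '/' (left-recursive), R1 handles '^', R2 atoms. Each operator has a fixed associativity and precedence level, so every string has one parse.

Unambiguous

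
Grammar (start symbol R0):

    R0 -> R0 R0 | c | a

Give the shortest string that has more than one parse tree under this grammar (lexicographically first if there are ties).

a a a

length 1: no string has ≥2 trees
length 2: no string has ≥2 trees
length 3: a a a has 2 parse trees

Two derivations of a a a:
  R0 ⇒ R0 R0 ⇒ R0 R0 R0 ⇒ a R0 R0 ⇒ a a R0 ⇒ a a a
  R0 ⇒ R0 R0 ⇒ a R0 ⇒ a R0 R0 ⇒ a a R0 ⇒ a a a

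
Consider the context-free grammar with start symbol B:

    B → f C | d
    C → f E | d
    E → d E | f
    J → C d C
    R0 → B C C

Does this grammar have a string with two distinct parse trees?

(J, R0 are unreachable from B, so their rules don't affect L(B).) Restricted to the reachable nonterminals, every rule has the form A → t or A → t B, and no two rules for the same A share a first terminal. The grammar encodes a DFA — one run per string.

Unambiguous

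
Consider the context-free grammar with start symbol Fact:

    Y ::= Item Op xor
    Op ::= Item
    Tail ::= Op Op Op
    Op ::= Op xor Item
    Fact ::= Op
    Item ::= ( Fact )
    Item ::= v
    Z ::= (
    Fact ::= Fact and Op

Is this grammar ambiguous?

Unambiguous

Only Fact, Op, Item are reachable from Fact; ignoring the rest: Fact → Fact and Op | Op  ;  Op → Op xor Item | Item  — a left-associative chain with Item at the bottom. Each string factors uniquely by precedence.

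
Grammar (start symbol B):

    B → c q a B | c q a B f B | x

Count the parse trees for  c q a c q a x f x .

Parse trees for c q a c q a x f x:
  [B c q a [B c q a [B x] f [B x]]]
  [B c q a [B c q a [B x]] f [B x]]

2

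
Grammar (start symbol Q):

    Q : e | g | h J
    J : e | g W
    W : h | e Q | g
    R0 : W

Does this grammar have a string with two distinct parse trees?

Unambiguous

Only Q, J, W are reachable from Q; ignoring the rest: The reachable rules are right-linear with at most one rule per (nonterminal, next-terminal) pair. Each input token forces the next rule, so parsing is deterministic.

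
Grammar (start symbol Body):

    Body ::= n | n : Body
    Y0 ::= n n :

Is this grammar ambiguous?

Only Body is reachable from Body; ignoring the rest: The reachable grammar is A → atom sep A | atom. Each atom is followed by either the separator (recurse) or end-of-string (stop) — no choice point.

Unambiguous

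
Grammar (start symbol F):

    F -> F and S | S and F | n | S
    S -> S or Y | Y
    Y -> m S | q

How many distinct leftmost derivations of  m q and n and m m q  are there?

Parse trees for m q and n and m m q:
  [F [F [S [Y m [S [Y q]]]] and [F n]] and [S [Y m [S [Y m [S [Y q]]]]]]]
  [F [S [Y m [S [Y q]]]] and [F [F n] and [S [Y m [S [Y m [S [Y q]]]]]]]]

2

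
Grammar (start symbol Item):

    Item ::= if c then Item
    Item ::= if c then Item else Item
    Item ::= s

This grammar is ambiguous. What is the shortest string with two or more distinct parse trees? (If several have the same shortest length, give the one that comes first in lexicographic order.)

length 1: no string has ≥2 trees
length 4: no string has ≥2 trees
length 6: no string has ≥2 trees
length 7: no string has ≥2 trees
length 9: if c then if c then s else s has 2 parse trees

Two derivations of if c then if c then s else s:
  Item ⇒ if c then Item ⇒ if c then if c then Item else Item ⇒ if c then if c then s else Item ⇒ if c then if c then s else s
  Item ⇒ if c then Item else Item ⇒ if c then if c then Item else Item ⇒ if c then if c then s else Item ⇒ if c then if c then s else s

if c then if c then s else s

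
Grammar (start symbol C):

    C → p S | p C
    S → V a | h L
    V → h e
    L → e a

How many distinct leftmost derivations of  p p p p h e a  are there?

Parse trees for p p p p h e a:
  [C p [C p [C p [C p [S [V h e] a]]]]]
  [C p [C p [C p [C p [S h [L e a]]]]]]

2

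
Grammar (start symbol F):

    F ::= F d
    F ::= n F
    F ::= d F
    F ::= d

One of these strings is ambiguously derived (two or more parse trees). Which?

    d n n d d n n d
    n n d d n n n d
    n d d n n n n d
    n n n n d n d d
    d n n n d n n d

n n n n d n d d

d n n d d n n d: 1 tree
n n d d n n n d: 1 tree
n d d n n n n d: 1 tree
n n n n d n d d: 8 trees
d n n n d n n d: 1 tree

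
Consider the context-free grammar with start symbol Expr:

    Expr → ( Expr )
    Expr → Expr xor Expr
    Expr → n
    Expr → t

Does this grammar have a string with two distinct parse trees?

Witness: n xor n xor n

Derivation 1: Expr ⇒ Expr xor Expr ⇒ Expr xor Expr xor Expr ⇒ n xor Expr xor Expr ⇒ n xor n xor Expr ⇒ n xor n xor n
Derivation 2: Expr ⇒ Expr xor Expr ⇒ n xor Expr ⇒ n xor Expr xor Expr ⇒ n xor n xor Expr ⇒ n xor n xor n

Two distinct leftmost derivations for the same string.

Ambiguous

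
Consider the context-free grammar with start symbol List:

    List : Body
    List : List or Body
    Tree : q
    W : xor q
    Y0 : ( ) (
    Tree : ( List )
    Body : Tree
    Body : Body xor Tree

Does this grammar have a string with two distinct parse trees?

Unambiguous

(W, Y0 are unreachable from List, so their rules don't affect L(List).) The grammar is stratified — List handles 'or' (left-recursive), Body handles 'xor', Tree atoms. Each operator has a fixed associativity and precedence level, so every string has one parse.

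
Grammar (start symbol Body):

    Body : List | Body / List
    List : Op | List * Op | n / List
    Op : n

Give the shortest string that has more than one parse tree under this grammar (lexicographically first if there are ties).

n / n

length 1: no string has ≥2 trees
length 3: n / n has 2 parse trees

Two derivations of n / n:
  Body ⇒ List ⇒ n / List ⇒ n / Op ⇒ n / n
  Body ⇒ Body / List ⇒ List / List ⇒ Op / List ⇒ n / List ⇒ n / Op ⇒ n / n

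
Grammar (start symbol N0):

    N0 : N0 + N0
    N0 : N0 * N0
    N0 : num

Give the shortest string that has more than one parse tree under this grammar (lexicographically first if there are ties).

num * num * num

length 1: no string has ≥2 trees
length 3: no string has ≥2 trees
length 5: num * num * num has 2 parse trees

Two derivations of num * num * num:
  N0 ⇒ N0 * N0 ⇒ N0 * N0 * N0 ⇒ num * N0 * N0 ⇒ num * num * N0 ⇒ num * num * num
  N0 ⇒ N0 * N0 ⇒ num * N0 ⇒ num * N0 * N0 ⇒ num * num * N0 ⇒ num * num * num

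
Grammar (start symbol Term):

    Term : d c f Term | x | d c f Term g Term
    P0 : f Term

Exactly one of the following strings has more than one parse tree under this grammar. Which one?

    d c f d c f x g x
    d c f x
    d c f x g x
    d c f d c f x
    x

d c f d c f x g x: 2 trees
d c f x: 1 tree
d c f x g x: 1 tree
d c f d c f x: 1 tree
x: 1 tree

d c f d c f x g x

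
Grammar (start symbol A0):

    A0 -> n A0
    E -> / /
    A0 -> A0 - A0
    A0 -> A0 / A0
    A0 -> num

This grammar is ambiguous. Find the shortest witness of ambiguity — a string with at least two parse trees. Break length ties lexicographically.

length 1: no string has ≥2 trees
length 2: no string has ≥2 trees
length 3: no string has ≥2 trees
length 4: n num - num has 2 parse trees

Two derivations of n num - num:
  A0 ⇒ n A0 ⇒ n A0 - A0 ⇒ n num - A0 ⇒ n num - num
  A0 ⇒ A0 - A0 ⇒ n A0 - A0 ⇒ n num - A0 ⇒ n num - num

n num - num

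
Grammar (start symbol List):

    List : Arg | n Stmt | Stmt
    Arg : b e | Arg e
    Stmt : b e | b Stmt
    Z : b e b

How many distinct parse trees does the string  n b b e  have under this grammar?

Parse trees for n b b e:
  [List n [Stmt b [Stmt b e]]]

1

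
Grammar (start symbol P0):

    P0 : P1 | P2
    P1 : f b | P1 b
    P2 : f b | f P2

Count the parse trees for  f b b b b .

1

Parse trees for f b b b b:
  [P0 [P1 [P1 [P1 [P1 f b] b] b] b]]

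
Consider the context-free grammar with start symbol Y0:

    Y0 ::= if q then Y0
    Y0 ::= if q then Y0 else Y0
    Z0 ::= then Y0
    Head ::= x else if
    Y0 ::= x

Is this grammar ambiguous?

Witness: if q then if q then x else x

Derivation 1: Y0 ⇒ if q then Y0 ⇒ if q then if q then Y0 else Y0 ⇒ if q then if q then x else Y0 ⇒ if q then if q then x else x
Derivation 2: Y0 ⇒ if q then Y0 else Y0 ⇒ if q then if q then Y0 else Y0 ⇒ if q then if q then x else Y0 ⇒ if q then if q then x else x

Two distinct leftmost derivations for the same string.

Ambiguous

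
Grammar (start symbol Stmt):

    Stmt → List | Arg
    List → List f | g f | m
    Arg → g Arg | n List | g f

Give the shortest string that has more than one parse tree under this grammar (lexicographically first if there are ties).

g f

length 1: no string has ≥2 trees
length 2: g f has 2 parse trees

Two derivations of g f:
  Stmt ⇒ List ⇒ g f
  Stmt ⇒ Arg ⇒ g f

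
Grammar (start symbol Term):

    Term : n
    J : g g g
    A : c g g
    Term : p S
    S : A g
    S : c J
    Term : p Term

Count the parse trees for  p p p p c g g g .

2

Parse trees for p p p p c g g g:
  [Term p [Term p [Term p [Term p [S [A c g g] g]]]]]
  [Term p [Term p [Term p [Term p [S c [J g g g]]]]]]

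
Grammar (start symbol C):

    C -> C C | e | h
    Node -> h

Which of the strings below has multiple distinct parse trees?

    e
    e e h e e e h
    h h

e: 1 tree
e e h e e e h: 132 trees
h h: 1 tree

e e h e e e h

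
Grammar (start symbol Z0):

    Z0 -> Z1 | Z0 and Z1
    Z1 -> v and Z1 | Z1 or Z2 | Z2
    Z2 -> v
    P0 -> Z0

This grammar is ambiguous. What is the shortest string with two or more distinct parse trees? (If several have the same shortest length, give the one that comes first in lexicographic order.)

v and v

length 1: no string has ≥2 trees
length 3: v and v has 2 parse trees

Two derivations of v and v:
  Z0 ⇒ Z1 ⇒ v and Z1 ⇒ v and Z2 ⇒ v and v
  Z0 ⇒ Z0 and Z1 ⇒ Z1 and Z1 ⇒ Z2 and Z1 ⇒ v and Z1 ⇒ v and Z2 ⇒ v and v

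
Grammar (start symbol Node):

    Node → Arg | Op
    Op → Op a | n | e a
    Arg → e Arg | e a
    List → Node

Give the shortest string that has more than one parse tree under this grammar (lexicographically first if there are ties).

e a

length 1: no string has ≥2 trees
length 2: e a has 2 parse trees

Two derivations of e a:
  Node ⇒ Arg ⇒ e a
  Node ⇒ Op ⇒ e a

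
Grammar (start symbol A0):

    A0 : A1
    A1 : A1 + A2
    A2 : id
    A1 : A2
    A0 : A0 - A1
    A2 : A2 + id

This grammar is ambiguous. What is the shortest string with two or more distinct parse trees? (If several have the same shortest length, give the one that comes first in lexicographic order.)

length 1: no string has ≥2 trees
length 3: id + id has 2 parse trees

Two derivations of id + id:
  A0 ⇒ A1 ⇒ A1 + A2 ⇒ A2 + A2 ⇒ id + A2 ⇒ id + id
  A0 ⇒ A1 ⇒ A2 ⇒ A2 + id ⇒ id + id

id + id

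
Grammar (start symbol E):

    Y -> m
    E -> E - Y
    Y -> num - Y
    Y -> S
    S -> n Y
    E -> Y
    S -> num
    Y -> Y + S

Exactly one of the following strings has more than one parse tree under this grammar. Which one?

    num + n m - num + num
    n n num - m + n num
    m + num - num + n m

n n num - m + n num

num + n m - num + num: 1 tree
n n num - m + n num: 5 trees
m + num - num + n m: 1 tree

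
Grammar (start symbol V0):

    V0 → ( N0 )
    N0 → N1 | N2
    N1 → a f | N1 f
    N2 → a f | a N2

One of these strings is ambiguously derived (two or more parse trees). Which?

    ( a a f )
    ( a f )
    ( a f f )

( a a f ): 1 tree
( a f ): 2 trees
( a f f ): 1 tree

( a f )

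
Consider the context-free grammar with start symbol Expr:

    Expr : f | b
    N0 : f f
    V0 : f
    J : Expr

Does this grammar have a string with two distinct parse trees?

Only Expr is reachable from Expr; ignoring the rest: Each reachable nonterminal has at most one production per leading terminal, and all productions are right-linear; the derivation is determined token-by-token.

Unambiguous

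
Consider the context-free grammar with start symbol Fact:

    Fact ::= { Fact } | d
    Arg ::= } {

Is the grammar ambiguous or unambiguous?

Unambiguous

(Arg is unreachable from Fact, so its rules don't affect L(Fact).) L(Fact) is { openⁿ atom closeⁿ : n ≥ 0 }. The bracket depth fixes n, and the derivation is forced at every step.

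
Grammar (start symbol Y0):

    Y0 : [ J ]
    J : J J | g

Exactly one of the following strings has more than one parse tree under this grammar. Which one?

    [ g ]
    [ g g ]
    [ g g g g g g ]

[ g ]: 1 tree
[ g g ]: 1 tree
[ g g g g g g ]: 42 trees

[ g g g g g g ]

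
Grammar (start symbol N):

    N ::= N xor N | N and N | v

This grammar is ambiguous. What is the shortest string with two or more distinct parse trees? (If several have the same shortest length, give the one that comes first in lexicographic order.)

v and v and v

length 1: no string has ≥2 trees
length 3: no string has ≥2 trees
length 5: v and v and v has 2 parse trees

Two derivations of v and v and v:
  N ⇒ N and N ⇒ N and N and N ⇒ v and N and N ⇒ v and v and N ⇒ v and v and v
  N ⇒ N and N ⇒ v and N ⇒ v and N and N ⇒ v and v and N ⇒ v and v and v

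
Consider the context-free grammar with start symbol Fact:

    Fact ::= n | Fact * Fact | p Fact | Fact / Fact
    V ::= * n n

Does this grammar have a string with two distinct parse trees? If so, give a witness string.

Witness: p n * n

Derivation 1: Fact ⇒ Fact * Fact ⇒ p Fact * Fact ⇒ p n * Fact ⇒ p n * n
Derivation 2: Fact ⇒ p Fact ⇒ p Fact * Fact ⇒ p n * Fact ⇒ p n * n

Two distinct leftmost derivations for the same string.

Ambiguous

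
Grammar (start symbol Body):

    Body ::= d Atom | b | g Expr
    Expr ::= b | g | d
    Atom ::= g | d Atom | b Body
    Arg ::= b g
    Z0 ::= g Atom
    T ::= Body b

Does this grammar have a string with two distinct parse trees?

(Arg, Z0, T are unreachable from Body, so their rules don't affect L(Body).) Restricted to the reachable nonterminals, every rule has the form A → t or A → t B, and no two rules for the same A share a first terminal. The grammar encodes a DFA — one run per string.

Unambiguous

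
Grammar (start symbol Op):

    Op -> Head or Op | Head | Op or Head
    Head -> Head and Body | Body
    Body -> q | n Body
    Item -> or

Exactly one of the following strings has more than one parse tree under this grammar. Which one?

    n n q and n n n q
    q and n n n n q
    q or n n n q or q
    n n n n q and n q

q or n n n q or q

n n q and n n n q: 1 tree
q and n n n n q: 1 tree
q or n n n q or q: 4 trees
n n n n q and n q: 1 tree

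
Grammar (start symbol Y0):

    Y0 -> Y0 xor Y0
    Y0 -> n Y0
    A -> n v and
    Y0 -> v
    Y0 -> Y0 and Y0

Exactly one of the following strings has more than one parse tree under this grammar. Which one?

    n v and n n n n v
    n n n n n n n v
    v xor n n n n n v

n v and n n n n v: 2 trees
n n n n n n n v: 1 tree
v xor n n n n n v: 1 tree

n v and n n n n v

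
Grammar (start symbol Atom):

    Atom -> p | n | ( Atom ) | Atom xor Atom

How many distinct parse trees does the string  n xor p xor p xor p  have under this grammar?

Parse trees for n xor p xor p xor p:
  [Atom [Atom n] xor [Atom [Atom p] xor [Atom [Atom p] xor [Atom p]]]]
  [Atom [Atom n] xor [Atom [Atom [Atom p] xor [Atom p]] xor [Atom p]]]
  [Atom [Atom [Atom n] xor [Atom p]] xor [Atom [Atom p] xor [Atom p]]]
  [Atom [Atom [Atom n] xor [Atom [Atom p] xor [Atom p]]] xor [Atom p]]
  [Atom [Atom [Atom [Atom n] xor [Atom p]] xor [Atom p]] xor [Atom p]]

5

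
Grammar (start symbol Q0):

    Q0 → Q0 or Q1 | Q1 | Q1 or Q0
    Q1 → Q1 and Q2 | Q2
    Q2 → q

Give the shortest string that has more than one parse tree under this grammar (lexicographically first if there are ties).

length 1: no string has ≥2 trees
length 3: q or q has 2 parse trees

Two derivations of q or q:
  Q0 ⇒ Q0 or Q1 ⇒ Q1 or Q1 ⇒ Q2 or Q1 ⇒ q or Q1 ⇒ q or Q2 ⇒ q or q
  Q0 ⇒ Q1 or Q0 ⇒ Q2 or Q0 ⇒ q or Q0 ⇒ q or Q1 ⇒ q or Q2 ⇒ q or q

q or q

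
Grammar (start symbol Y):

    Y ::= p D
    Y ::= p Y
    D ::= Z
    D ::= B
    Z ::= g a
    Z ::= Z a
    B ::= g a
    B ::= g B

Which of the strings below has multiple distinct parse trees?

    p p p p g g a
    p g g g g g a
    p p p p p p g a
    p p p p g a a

p p p p g g a: 1 tree
p g g g g g a: 1 tree
p p p p p p g a: 2 trees
p p p p g a a: 1 tree

p p p p p p g a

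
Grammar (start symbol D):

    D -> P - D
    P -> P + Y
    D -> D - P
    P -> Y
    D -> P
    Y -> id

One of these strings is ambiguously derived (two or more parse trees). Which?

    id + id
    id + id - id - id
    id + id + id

id + id - id - id

id + id: 1 tree
id + id - id - id: 4 trees
id + id + id: 1 tree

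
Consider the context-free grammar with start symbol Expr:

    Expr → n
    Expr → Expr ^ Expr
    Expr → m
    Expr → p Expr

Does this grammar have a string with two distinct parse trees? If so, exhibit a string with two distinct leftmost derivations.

Witness: p m ^ m

Derivation 1: Expr ⇒ Expr ^ Expr ⇒ p Expr ^ Expr ⇒ p m ^ Expr ⇒ p m ^ m
Derivation 2: Expr ⇒ p Expr ⇒ p Expr ^ Expr ⇒ p m ^ Expr ⇒ p m ^ m

Two distinct leftmost derivations for the same string.

Ambiguous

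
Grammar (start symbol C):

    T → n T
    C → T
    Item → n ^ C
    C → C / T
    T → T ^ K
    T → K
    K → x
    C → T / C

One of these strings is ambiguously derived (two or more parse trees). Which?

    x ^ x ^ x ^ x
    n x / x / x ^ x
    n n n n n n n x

x ^ x ^ x ^ x: 1 tree
n x / x / x ^ x: 4 trees
n n n n n n n x: 1 tree

n x / x / x ^ x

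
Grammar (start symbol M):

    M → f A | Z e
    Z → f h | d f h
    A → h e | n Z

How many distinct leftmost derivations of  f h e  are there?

Parse trees for f h e:
  [M f [A h e]]
  [M [Z f h] e]

2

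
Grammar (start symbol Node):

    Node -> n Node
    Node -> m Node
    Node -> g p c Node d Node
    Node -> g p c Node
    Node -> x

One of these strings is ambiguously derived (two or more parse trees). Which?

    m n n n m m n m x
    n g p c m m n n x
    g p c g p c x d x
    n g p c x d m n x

g p c g p c x d x

m n n n m m n m x: 1 tree
n g p c m m n n x: 1 tree
g p c g p c x d x: 2 trees
n g p c x d m n x: 1 tree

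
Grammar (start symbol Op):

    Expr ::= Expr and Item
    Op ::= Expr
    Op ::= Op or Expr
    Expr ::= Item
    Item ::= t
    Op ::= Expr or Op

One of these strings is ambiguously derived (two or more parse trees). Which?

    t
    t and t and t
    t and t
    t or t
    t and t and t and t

t or t

t: 1 tree
t and t and t: 1 tree
t and t: 1 tree
t or t: 2 trees
t and t and t and t: 1 tree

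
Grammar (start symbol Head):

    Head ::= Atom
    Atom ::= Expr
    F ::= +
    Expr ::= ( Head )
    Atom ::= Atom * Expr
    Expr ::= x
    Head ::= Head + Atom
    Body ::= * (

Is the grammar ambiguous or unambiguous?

Unambiguous

(F, Body are unreachable from Head, so their rules don't affect L(Head).) The grammar is stratified — Head handles '+' (left-recursive), Atom handles '*', Expr atoms. Each operator has a fixed associativity and precedence level, so every string has one parse.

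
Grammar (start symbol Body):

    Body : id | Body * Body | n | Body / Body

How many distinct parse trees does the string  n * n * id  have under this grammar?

2

Parse trees for n * n * id:
  [Body [Body n] * [Body [Body n] * [Body id]]]
  [Body [Body [Body n] * [Body n]] * [Body id]]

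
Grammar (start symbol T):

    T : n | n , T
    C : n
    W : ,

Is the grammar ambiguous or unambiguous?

Unambiguous

(C, W are unreachable from T, so their rules don't affect L(T).) Right-recursive list with a separator: after each atom, whether the separator follows determines the rule. One parse per string.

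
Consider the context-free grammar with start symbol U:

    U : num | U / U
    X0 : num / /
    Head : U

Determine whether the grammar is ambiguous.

Witness: num / num / num

Derivation 1: U ⇒ U / U ⇒ num / U ⇒ num / U / U ⇒ num / num / U ⇒ num / num / num
Derivation 2: U ⇒ U / U ⇒ U / U / U ⇒ num / U / U ⇒ num / num / U ⇒ num / num / num

Two distinct leftmost derivations for the same string.

Ambiguous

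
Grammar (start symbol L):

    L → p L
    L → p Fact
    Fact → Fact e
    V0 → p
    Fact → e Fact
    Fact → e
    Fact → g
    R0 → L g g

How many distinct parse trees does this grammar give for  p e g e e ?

Parse trees for p e g e e:
  [L p [Fact [Fact [Fact e [Fact g]] e] e]]
  [L p [Fact [Fact e [Fact [Fact g] e]] e]]
  [L p [Fact e [Fact [Fact [Fact g] e] e]]]

3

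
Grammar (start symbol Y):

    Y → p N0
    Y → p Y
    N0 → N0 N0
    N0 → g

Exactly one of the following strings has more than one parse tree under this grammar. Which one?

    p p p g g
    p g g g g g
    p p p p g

p g g g g g

p p p g g: 1 tree
p g g g g g: 14 trees
p p p p g: 1 tree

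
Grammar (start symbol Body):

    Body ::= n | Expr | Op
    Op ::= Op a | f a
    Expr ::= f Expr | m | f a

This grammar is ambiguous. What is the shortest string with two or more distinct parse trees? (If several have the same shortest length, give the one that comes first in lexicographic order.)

f a

length 1: no string has ≥2 trees
length 2: f a has 2 parse trees

Two derivations of f a:
  Body ⇒ Expr ⇒ f a
  Body ⇒ Op ⇒ f a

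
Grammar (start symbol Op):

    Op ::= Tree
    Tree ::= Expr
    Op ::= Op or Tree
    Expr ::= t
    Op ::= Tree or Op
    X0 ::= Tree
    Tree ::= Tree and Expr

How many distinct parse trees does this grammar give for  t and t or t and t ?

2

Parse trees for t and t or t and t:
  [Op [Op [Tree [Tree [Expr t]] and [Expr t]]] or [Tree [Tree [Expr t]] and [Expr t]]]
  [Op [Tree [Tree [Expr t]] and [Expr t]] or [Op [Tree [Tree [Expr t]] and [Expr t]]]]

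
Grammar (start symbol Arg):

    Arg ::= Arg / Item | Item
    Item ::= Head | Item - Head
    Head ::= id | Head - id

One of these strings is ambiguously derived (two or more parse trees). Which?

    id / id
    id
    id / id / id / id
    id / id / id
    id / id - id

id / id: 1 tree
id: 1 tree
id / id / id / id: 1 tree
id / id / id: 1 tree
id / id - id: 2 trees

id / id - id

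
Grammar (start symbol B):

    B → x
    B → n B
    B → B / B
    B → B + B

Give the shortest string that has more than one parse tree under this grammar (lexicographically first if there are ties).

n x + x

length 1: no string has ≥2 trees
length 2: no string has ≥2 trees
length 3: no string has ≥2 trees
length 4: n x + x has 2 parse trees

Two derivations of n x + x:
  B ⇒ n B ⇒ n B + B ⇒ n x + B ⇒ n x + x
  B ⇒ B + B ⇒ n B + B ⇒ n x + B ⇒ n x + x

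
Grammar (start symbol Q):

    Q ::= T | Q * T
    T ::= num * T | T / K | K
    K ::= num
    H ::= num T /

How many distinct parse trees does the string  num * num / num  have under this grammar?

Parse trees for num * num / num:
  [Q [T num * [T [T [K num]] / [K num]]]]
  [Q [T [T num * [T [K num]]] / [K num]]]
  [Q [Q [T [K num]]] * [T [T [K num]] / [K num]]]

3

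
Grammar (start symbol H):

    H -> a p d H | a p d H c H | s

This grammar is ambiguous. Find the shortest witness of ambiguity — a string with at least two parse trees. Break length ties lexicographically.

a p d a p d s c s

length 1: no string has ≥2 trees
length 4: no string has ≥2 trees
length 6: no string has ≥2 trees
length 7: no string has ≥2 trees
length 9: a p d a p d s c s has 2 parse trees

Two derivations of a p d a p d s c s:
  H ⇒ a p d H ⇒ a p d a p d H c H ⇒ a p d a p d s c H ⇒ a p d a p d s c s
  H ⇒ a p d H c H ⇒ a p d a p d H c H ⇒ a p d a p d s c H ⇒ a p d a p d s c s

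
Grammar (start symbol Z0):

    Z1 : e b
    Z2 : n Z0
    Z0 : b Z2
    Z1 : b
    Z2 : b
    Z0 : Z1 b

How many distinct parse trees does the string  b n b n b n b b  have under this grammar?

Parse trees for b n b n b n b b:
  [Z0 b [Z2 n [Z0 b [Z2 n [Z0 b [Z2 n [Z0 b [Z2 b]]]]]]]]
  [Z0 b [Z2 n [Z0 b [Z2 n [Z0 b [Z2 n [Z0 [Z1 b] b]]]]]]]

2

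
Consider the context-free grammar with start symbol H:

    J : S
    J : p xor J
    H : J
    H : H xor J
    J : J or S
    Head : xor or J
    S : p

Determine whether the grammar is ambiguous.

Witness: p xor p

Derivation 1: H ⇒ J ⇒ p xor J ⇒ p xor S ⇒ p xor p
Derivation 2: H ⇒ H xor J ⇒ J xor J ⇒ S xor J ⇒ p xor J ⇒ p xor S ⇒ p xor p

Two distinct leftmost derivations for the same string.

Ambiguous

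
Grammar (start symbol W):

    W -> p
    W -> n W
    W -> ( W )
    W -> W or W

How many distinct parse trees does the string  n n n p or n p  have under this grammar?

Parse trees for n n n p or n p:
  [W n [W n [W n [W [W p] or [W n [W p]]]]]]
  [W n [W n [W [W n [W p]] or [W n [W p]]]]]
  [W n [W [W n [W n [W p]]] or [W n [W p]]]]
  [W [W n [W n [W n [W p]]]] or [W n [W p]]]

4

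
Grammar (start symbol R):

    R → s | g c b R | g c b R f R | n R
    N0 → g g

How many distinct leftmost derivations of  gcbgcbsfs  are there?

2

Parse trees for gcbgcbsfs:
  [R g c b [R g c b [R s] f [R s]]]
  [R g c b [R g c b [R s]] f [R s]]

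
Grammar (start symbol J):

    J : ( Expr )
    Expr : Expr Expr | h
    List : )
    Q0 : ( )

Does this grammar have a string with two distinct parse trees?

Witness: ( h h h )

Derivation 1: J ⇒ ( Expr ) ⇒ ( Expr Expr ) ⇒ ( Expr Expr Expr ) ⇒ ( h Expr Expr ) ⇒ ( h h Expr ) ⇒ ( h h h )
Derivation 2: J ⇒ ( Expr ) ⇒ ( Expr Expr ) ⇒ ( h Expr ) ⇒ ( h Expr Expr ) ⇒ ( h h Expr ) ⇒ ( h h h )

Two distinct leftmost derivations for the same string.

Ambiguous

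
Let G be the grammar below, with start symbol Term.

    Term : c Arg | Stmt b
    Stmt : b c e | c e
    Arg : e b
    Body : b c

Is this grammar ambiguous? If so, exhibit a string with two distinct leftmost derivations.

Ambiguous

Witness: c e b

Derivation 1: Term ⇒ c Arg ⇒ c e b
Derivation 2: Term ⇒ Stmt b ⇒ c e b

Two distinct leftmost derivations for the same string.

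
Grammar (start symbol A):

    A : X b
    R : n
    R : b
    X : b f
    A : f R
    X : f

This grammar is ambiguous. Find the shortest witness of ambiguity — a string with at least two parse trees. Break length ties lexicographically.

length 2: f b has 2 parse trees

Two derivations of f b:
  A ⇒ X b ⇒ f b
  A ⇒ f R ⇒ f b

f b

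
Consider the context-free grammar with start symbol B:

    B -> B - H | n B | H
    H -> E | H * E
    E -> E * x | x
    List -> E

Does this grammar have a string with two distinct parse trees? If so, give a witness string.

Witness: x * x

Derivation 1: B ⇒ H ⇒ E ⇒ E * x ⇒ x * x
Derivation 2: B ⇒ H ⇒ H * E ⇒ E * E ⇒ x * E ⇒ x * x

Two distinct leftmost derivations for the same string.

Ambiguous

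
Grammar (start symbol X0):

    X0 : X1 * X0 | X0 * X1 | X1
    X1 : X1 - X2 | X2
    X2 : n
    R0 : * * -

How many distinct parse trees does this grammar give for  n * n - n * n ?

Parse trees for n * n - n * n:
  [X0 [X1 [X2 n]] * [X0 [X1 [X1 [X2 n]] - [X2 n]] * [X0 [X1 [X2 n]]]]]
  [X0 [X1 [X2 n]] * [X0 [X0 [X1 [X1 [X2 n]] - [X2 n]]] * [X1 [X2 n]]]]
  [X0 [X0 [X1 [X2 n]] * [X0 [X1 [X1 [X2 n]] - [X2 n]]]] * [X1 [X2 n]]]
  [X0 [X0 [X0 [X1 [X2 n]]] * [X1 [X1 [X2 n]] - [X2 n]]] * [X1 [X2 n]]]

4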